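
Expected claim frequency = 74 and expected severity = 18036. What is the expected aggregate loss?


E[S] = E[N] * E[X]
= 74 * 18036
= 1.3347e+06


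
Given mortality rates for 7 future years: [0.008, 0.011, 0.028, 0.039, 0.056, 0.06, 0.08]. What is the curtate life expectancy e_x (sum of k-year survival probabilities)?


e_x = sum_{k=1}^{n} k_p_x
k_p_x values:
  1_p_x = 0.992
  2_p_x = 0.981088
  3_p_x = 0.953618
  4_p_x = 0.916426
  5_p_x = 0.865107
  6_p_x = 0.8132
  7_p_x = 0.748144
e_x = 6.2696


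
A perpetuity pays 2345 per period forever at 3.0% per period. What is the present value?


PV = PMT / i
= 2345 / 0.03
= 78166.6667


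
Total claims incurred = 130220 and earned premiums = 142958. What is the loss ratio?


Loss ratio = claims / premiums
= 130220 / 142958
= 0.9109


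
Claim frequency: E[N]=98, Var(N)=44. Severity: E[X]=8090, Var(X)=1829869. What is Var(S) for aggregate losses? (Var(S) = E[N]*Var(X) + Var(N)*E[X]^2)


Var(S) = E[N]*Var(X) + Var(N)*E[X]^2
= 98*1829869 + 44*8090^2
= 179327162 + 2879716400
= 3.0590e+09


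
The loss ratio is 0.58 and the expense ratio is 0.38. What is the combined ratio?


Combined ratio = loss ratio + expense ratio
= 0.58 + 0.38
= 0.96


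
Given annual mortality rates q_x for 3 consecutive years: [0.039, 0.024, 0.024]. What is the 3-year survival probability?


p_k = 1 - q_k for each year
Survival = product of (1 - q_k)
= 0.961 * 0.976 * 0.976
= 0.9154


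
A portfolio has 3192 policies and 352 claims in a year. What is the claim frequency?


frequency = claims / policies
= 352 / 3192
= 0.1103


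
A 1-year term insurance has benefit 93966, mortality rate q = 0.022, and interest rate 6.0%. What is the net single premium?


NSP = benefit * q * v
v = 1/(1+i) = 0.943396
NSP = 93966 * 0.022 * 0.943396
= 1950.2377


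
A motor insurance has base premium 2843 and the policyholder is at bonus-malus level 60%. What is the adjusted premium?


adjusted = base * BM_level / 100
= 2843 * 60 / 100
= 2843 * 0.6
= 1705.8


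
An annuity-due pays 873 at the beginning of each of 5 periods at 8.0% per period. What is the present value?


PV_due = PMT * (1-(1+i)^(-n))/i * (1+i)
PV_immediate = 3485.6359
PV_due = 3485.6359 * 1.08
= 3764.4867


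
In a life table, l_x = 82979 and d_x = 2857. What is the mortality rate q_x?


q_x = d_x / l_x
= 2857 / 82979
= 0.0344


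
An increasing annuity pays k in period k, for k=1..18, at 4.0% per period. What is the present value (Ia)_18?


(Ia)_n = sum_{k=1}^{n} k * v^k, v = 1/(1+i)
v = 0.961538
Sum computed term by term:
(Ia)_18 = 107.0091


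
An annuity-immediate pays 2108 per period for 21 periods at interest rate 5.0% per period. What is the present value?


PV = PMT * (1 - (1+i)^(-n)) / i
= 2108 * (1 - (1+0.05)^(-21)) / 0.05
= 2108 * (1 - 0.358942) / 0.05
= 2108 * 12.821153
= 27026.9899


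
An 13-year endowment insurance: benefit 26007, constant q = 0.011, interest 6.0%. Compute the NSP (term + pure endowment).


Term component = 2393.1901
Pure endowment = 13_p_x * v^13 * benefit = 0.866068 * 0.468839 * 26007 = 10560.0458
NSP = 12953.2359


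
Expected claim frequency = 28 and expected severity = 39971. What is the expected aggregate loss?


E[S] = E[N] * E[X]
= 28 * 39971
= 1.1192e+06


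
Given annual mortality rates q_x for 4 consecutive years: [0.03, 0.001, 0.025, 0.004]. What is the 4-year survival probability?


p_k = 1 - q_k for each year
Survival = product of (1 - q_k)
= 0.97 * 0.999 * 0.975 * 0.996
= 0.941


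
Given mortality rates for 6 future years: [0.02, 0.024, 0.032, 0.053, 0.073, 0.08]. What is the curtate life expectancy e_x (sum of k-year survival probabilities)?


e_x = sum_{k=1}^{n} k_p_x
k_p_x values:
  1_p_x = 0.98
  2_p_x = 0.95648
  3_p_x = 0.925873
  4_p_x = 0.876801
  5_p_x = 0.812795
  6_p_x = 0.747771
e_x = 5.2997


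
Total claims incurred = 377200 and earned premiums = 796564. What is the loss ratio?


Loss ratio = claims / premiums
= 377200 / 796564
= 0.4735


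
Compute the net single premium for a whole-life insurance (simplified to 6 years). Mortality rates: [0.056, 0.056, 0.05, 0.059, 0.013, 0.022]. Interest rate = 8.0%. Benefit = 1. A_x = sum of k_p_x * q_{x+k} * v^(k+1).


v = 0.925926
Year 0: k_p_x=1.0, q=0.056, term=0.051852
Year 1: k_p_x=0.944, q=0.056, term=0.045322
Year 2: k_p_x=0.891136, q=0.05, term=0.035371
Year 3: k_p_x=0.846579, q=0.059, term=0.036713
Year 4: k_p_x=0.796631, q=0.013, term=0.007048
Year 5: k_p_x=0.786275, q=0.022, term=0.010901
A_x = 0.1872


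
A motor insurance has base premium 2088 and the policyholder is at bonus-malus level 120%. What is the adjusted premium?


adjusted = base * BM_level / 100
= 2088 * 120 / 100
= 2088 * 1.2
= 2505.6


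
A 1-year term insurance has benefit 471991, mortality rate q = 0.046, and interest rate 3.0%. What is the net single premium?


NSP = benefit * q * v
v = 1/(1+i) = 0.970874
NSP = 471991 * 0.046 * 0.970874
= 21079.2097


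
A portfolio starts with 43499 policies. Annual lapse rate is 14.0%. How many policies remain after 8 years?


remaining = initial * (1 - lapse)^years
= 43499 * (1 - 0.14)^8
= 43499 * 0.299218
= 13015.6806


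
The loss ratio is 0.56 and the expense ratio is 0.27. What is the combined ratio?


Combined ratio = loss ratio + expense ratio
= 0.56 + 0.27
= 0.83


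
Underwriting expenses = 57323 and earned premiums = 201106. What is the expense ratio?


Expense ratio = expenses / premiums
= 57323 / 201106
= 0.285


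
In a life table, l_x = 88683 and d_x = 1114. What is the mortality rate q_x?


q_x = d_x / l_x
= 1114 / 88683
= 0.0126


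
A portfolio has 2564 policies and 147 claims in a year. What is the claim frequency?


frequency = claims / policies
= 147 / 2564
= 0.0573


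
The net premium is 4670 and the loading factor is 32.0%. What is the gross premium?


Gross = net * (1 + loading)
= 4670 * (1 + 0.32)
= 4670 * 1.32
= 6164.4


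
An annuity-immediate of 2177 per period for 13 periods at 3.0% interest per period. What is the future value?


FV = PMT * ((1+i)^n - 1) / i
= 2177 * ((1.03)^13 - 1) / 0.03
= 2177 * (1.468534 - 1) / 0.03
= 33999.9298


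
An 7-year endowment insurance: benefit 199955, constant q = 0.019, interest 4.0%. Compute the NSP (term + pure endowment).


Term component = 21608.0765
Pure endowment = 7_p_x * v^7 * benefit = 0.874345 * 0.759918 * 199955 = 132856.2363
NSP = 154464.3127


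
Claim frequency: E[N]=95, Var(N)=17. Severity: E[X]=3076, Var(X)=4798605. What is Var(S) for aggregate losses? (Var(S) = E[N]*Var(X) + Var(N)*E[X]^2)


Var(S) = E[N]*Var(X) + Var(N)*E[X]^2
= 95*4798605 + 17*3076^2
= 455867475 + 160850192
= 6.1672e+08


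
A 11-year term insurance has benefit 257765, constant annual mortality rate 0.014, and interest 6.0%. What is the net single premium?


NSP = benefit * sum_{k=0}^{n-1} k_p_x * q * v^(k+1)
With constant q=0.014, v=0.943396
Sum = 0.103844
NSP = 257765 * 0.103844
= 26767.4086


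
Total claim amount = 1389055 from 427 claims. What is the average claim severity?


severity = total / number
= 1389055 / 427
= 3253.0562


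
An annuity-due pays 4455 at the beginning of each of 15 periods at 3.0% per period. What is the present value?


PV_due = PMT * (1-(1+i)^(-n))/i * (1+i)
PV_immediate = 53183.5008
PV_due = 53183.5008 * 1.03
= 54779.0058


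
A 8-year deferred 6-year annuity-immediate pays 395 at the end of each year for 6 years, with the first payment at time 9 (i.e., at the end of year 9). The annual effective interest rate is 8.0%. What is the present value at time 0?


PV at time 8 of the 6-year annuity-immediate:
a_n = 395 * (1-(1+0.08)^(-6))/0.08 = 1826.0375
Discount back 8 years to time 0:
PV = 1826.0375 * (1+0.08)^(-8)
= 1826.0375 * 0.540269
= 986.5512


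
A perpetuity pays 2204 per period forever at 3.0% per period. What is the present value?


PV = PMT / i
= 2204 / 0.03
= 73466.6667


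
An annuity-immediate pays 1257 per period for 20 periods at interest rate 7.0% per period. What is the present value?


PV = PMT * (1 - (1+i)^(-n)) / i
= 1257 * (1 - (1+0.07)^(-20)) / 0.07
= 1257 * (1 - 0.258419) / 0.07
= 1257 * 10.594014
= 13316.6759


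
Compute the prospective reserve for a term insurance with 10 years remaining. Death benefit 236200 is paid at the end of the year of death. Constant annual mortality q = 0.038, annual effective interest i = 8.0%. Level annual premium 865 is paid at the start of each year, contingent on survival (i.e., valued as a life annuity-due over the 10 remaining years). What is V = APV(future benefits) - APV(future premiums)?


v = 1/(1+i) = 0.925926
APV(future benefits) per unit = sum_{k=0}^{9} k_p_x * q * v^(k+1) = 0.220779
APV(future benefits) = 236200 * 0.220779 = 52148.0707
Life annuity-due factor ä_{x:10} = sum_{k=0}^{9} k_p_x * v^k = 6.27478
APV(future premiums) = 865 * 6.27478 = 5427.6848
V = 52148.0707 - 5427.6848
= 46720.3859


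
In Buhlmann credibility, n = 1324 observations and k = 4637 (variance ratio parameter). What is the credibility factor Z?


Z = n / (n + k)
= 1324 / (1324 + 4637)
= 1324 / 5961
= 0.2221


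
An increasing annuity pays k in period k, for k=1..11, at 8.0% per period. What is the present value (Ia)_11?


(Ia)_n = sum_{k=1}^{n} k * v^k, v = 1/(1+i)
v = 0.925926
Sum computed term by term:
(Ia)_11 = 37.4046


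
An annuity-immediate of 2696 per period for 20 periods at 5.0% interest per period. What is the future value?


FV = PMT * ((1+i)^n - 1) / i
= 2696 * ((1.05)^20 - 1) / 0.05
= 2696 * (2.653298 - 1) / 0.05
= 89145.8123


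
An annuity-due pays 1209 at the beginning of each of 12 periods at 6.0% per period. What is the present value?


PV_due = PMT * (1-(1+i)^(-n))/i * (1+i)
PV_immediate = 10136.0673
PV_due = 10136.0673 * 1.06
= 10744.2314


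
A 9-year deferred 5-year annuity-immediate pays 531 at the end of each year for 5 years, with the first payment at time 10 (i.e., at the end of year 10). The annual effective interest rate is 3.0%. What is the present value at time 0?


PV at time 9 of the 5-year annuity-immediate:
a_n = 531 * (1-(1+0.03)^(-5))/0.03 = 2431.8245
Discount back 9 years to time 0:
PV = 2431.8245 * (1+0.03)^(-9)
= 2431.8245 * 0.766417
= 1863.791


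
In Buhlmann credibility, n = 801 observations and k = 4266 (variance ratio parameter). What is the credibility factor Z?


Z = n / (n + k)
= 801 / (801 + 4266)
= 801 / 5067
= 0.1581


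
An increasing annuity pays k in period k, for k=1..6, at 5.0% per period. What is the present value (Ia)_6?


(Ia)_n = sum_{k=1}^{n} k * v^k, v = 1/(1+i)
v = 0.952381
Sum computed term by term:
(Ia)_6 = 17.0437


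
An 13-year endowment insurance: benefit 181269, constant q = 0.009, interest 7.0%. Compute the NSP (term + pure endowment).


Term component = 13031.7341
Pure endowment = 13_p_x * v^13 * benefit = 0.889114 * 0.414964 * 181269 = 66879.3336
NSP = 79911.0678


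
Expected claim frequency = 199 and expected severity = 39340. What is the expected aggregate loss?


E[S] = E[N] * E[X]
= 199 * 39340
= 7.8287e+06


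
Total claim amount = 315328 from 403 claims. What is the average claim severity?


severity = total / number
= 315328 / 403
= 782.4516


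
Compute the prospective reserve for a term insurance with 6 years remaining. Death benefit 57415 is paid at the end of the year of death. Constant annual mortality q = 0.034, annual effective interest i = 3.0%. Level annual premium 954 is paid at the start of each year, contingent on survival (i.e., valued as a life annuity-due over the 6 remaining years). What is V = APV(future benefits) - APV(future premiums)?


v = 1/(1+i) = 0.970874
APV(future benefits) per unit = sum_{k=0}^{5} k_p_x * q * v^(k+1) = 0.169725
APV(future benefits) = 57415 * 0.169725 = 9744.76
Life annuity-due factor ä_{x:6} = sum_{k=0}^{5} k_p_x * v^k = 5.141669
APV(future premiums) = 954 * 5.141669 = 4905.1519
V = 9744.76 - 4905.1519
= 4839.6081


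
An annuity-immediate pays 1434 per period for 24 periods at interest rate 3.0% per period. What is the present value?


PV = PMT * (1 - (1+i)^(-n)) / i
= 1434 * (1 - (1+0.03)^(-24)) / 0.03
= 1434 * (1 - 0.491934) / 0.03
= 1434 * 16.935542
= 24285.5674


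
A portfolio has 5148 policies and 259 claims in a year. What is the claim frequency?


frequency = claims / policies
= 259 / 5148
= 0.0503


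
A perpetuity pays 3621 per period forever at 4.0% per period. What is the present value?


PV = PMT / i
= 3621 / 0.04
= 90525.0


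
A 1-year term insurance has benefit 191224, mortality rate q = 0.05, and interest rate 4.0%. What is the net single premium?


NSP = benefit * q * v
v = 1/(1+i) = 0.961538
NSP = 191224 * 0.05 * 0.961538
= 9193.4615


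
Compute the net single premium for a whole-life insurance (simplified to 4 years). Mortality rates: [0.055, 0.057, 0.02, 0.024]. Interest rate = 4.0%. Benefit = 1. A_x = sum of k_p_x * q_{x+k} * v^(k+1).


v = 0.961538
Year 0: k_p_x=1.0, q=0.055, term=0.052885
Year 1: k_p_x=0.945, q=0.057, term=0.049801
Year 2: k_p_x=0.891135, q=0.02, term=0.015844
Year 3: k_p_x=0.873312, q=0.024, term=0.017916
A_x = 0.1364


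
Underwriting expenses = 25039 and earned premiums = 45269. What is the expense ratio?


Expense ratio = expenses / premiums
= 25039 / 45269
= 0.5531


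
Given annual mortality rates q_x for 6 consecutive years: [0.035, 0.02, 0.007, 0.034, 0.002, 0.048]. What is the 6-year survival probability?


p_k = 1 - q_k for each year
Survival = product of (1 - q_k)
= 0.965 * 0.98 * 0.993 * 0.966 * 0.998 * 0.952
= 0.8619


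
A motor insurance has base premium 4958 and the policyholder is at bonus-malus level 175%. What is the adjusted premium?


adjusted = base * BM_level / 100
= 4958 * 175 / 100
= 4958 * 1.75
= 8676.5


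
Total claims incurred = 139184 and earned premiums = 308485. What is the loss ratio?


Loss ratio = claims / premiums
= 139184 / 308485
= 0.4512


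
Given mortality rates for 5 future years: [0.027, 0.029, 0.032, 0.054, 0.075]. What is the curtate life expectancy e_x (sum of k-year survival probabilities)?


e_x = sum_{k=1}^{n} k_p_x
k_p_x values:
  1_p_x = 0.973
  2_p_x = 0.944783
  3_p_x = 0.91455
  4_p_x = 0.865164
  5_p_x = 0.800277
e_x = 4.4978


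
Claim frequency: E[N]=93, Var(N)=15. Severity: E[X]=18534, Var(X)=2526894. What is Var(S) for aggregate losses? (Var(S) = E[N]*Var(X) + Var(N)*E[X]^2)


Var(S) = E[N]*Var(X) + Var(N)*E[X]^2
= 93*2526894 + 15*18534^2
= 235001142 + 5152637340
= 5.3876e+09


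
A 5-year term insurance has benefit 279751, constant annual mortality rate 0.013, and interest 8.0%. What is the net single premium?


NSP = benefit * sum_{k=0}^{n-1} k_p_x * q * v^(k+1)
With constant q=0.013, v=0.925926
Sum = 0.050675
NSP = 279751 * 0.050675
= 14176.3126


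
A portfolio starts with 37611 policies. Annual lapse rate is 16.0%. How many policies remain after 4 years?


remaining = initial * (1 - lapse)^years
= 37611 * (1 - 0.16)^4
= 37611 * 0.497871
= 18725.4397


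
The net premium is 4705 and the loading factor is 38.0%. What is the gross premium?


Gross = net * (1 + loading)
= 4705 * (1 + 0.38)
= 4705 * 1.38
= 6492.9


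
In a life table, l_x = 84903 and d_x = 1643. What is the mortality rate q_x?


q_x = d_x / l_x
= 1643 / 84903
= 0.0194


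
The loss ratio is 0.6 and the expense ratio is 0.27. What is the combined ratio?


Combined ratio = loss ratio + expense ratio
= 0.6 + 0.27
= 0.87


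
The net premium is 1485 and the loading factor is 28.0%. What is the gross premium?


Gross = net * (1 + loading)
= 1485 * (1 + 0.28)
= 1485 * 1.28
= 1900.8


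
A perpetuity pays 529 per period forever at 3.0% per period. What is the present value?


PV = PMT / i
= 529 / 0.03
= 17633.3333


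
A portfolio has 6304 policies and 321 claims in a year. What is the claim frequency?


frequency = claims / policies
= 321 / 6304
= 0.0509


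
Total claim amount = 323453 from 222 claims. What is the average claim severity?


severity = total / number
= 323453 / 222
= 1456.9955


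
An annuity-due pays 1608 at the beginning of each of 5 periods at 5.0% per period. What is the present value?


PV_due = PMT * (1-(1+i)^(-n))/i * (1+i)
PV_immediate = 6961.7985
PV_due = 6961.7985 * 1.05
= 7309.8884


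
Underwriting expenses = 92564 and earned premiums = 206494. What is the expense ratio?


Expense ratio = expenses / premiums
= 92564 / 206494
= 0.4483


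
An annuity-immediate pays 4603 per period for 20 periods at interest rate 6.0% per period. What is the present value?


PV = PMT * (1 - (1+i)^(-n)) / i
= 4603 * (1 - (1+0.06)^(-20)) / 0.06
= 4603 * (1 - 0.311805) / 0.06
= 4603 * 11.469921
= 52796.0474


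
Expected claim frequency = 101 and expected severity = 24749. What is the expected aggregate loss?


E[S] = E[N] * E[X]
= 101 * 24749
= 2.4996e+06


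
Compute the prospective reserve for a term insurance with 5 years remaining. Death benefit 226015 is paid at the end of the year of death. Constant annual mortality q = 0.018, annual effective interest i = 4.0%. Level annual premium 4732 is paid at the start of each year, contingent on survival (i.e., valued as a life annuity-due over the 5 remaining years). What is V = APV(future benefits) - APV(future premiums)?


v = 1/(1+i) = 0.961538
APV(future benefits) per unit = sum_{k=0}^{4} k_p_x * q * v^(k+1) = 0.07741
APV(future benefits) = 226015 * 0.07741 = 17495.721
Life annuity-due factor ä_{x:5} = sum_{k=0}^{4} k_p_x * v^k = 4.472552
APV(future premiums) = 4732 * 4.472552 = 21164.1169
V = 17495.721 - 21164.1169
= -3668.3959


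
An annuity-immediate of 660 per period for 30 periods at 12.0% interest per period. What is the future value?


FV = PMT * ((1+i)^n - 1) / i
= 660 * ((1.12)^30 - 1) / 0.12
= 660 * (29.959922 - 1) / 0.12
= 159279.5717


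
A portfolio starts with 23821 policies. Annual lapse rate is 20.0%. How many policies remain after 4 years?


remaining = initial * (1 - lapse)^years
= 23821 * (1 - 0.2)^4
= 23821 * 0.4096
= 9757.0816


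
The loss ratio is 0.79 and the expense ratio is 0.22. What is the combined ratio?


Combined ratio = loss ratio + expense ratio
= 0.79 + 0.22
= 1.01


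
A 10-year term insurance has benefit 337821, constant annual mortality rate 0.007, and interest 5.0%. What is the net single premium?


NSP = benefit * sum_{k=0}^{n-1} k_p_x * q * v^(k+1)
With constant q=0.007, v=0.952381
Sum = 0.052528
NSP = 337821 * 0.052528
= 17745.2257


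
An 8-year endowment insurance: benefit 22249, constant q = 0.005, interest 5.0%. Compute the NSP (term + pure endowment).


Term component = 707.4477
Pure endowment = 8_p_x * v^8 * benefit = 0.960693 * 0.676839 * 22249 = 14467.0755
NSP = 15174.5232


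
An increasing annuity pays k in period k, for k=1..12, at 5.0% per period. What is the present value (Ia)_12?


(Ia)_n = sum_{k=1}^{n} k * v^k, v = 1/(1+i)
v = 0.952381
Sum computed term by term:
(Ia)_12 = 52.4873


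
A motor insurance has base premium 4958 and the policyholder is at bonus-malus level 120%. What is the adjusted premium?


adjusted = base * BM_level / 100
= 4958 * 120 / 100
= 4958 * 1.2
= 5949.6


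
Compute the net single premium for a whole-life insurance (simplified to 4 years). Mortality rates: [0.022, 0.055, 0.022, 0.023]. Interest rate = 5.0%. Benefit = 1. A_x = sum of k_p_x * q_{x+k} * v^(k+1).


v = 0.952381
Year 0: k_p_x=1.0, q=0.022, term=0.020952
Year 1: k_p_x=0.978, q=0.055, term=0.048789
Year 2: k_p_x=0.92421, q=0.022, term=0.017564
Year 3: k_p_x=0.903877, q=0.023, term=0.017103
A_x = 0.1044


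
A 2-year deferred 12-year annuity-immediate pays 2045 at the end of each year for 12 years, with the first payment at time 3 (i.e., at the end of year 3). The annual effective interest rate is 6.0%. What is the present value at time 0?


PV at time 2 of the 12-year annuity-immediate:
a_n = 2045 * (1-(1+0.06)^(-12))/0.06 = 17144.9609
Discount back 2 years to time 0:
PV = 17144.9609 * (1+0.06)^(-2)
= 17144.9609 * 0.889996
= 15258.9541


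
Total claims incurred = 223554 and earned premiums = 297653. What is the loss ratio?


Loss ratio = claims / premiums
= 223554 / 297653
= 0.7511


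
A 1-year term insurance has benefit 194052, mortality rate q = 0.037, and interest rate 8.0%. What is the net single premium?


NSP = benefit * q * v
v = 1/(1+i) = 0.925926
NSP = 194052 * 0.037 * 0.925926
= 6648.0778


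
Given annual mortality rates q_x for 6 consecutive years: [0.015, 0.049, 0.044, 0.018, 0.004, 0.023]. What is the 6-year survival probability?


p_k = 1 - q_k for each year
Survival = product of (1 - q_k)
= 0.985 * 0.951 * 0.956 * 0.982 * 0.996 * 0.977
= 0.8557


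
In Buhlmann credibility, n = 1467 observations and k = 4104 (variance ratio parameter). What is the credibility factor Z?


Z = n / (n + k)
= 1467 / (1467 + 4104)
= 1467 / 5571
= 0.2633


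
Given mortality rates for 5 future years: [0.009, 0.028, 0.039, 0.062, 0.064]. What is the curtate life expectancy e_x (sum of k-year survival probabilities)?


e_x = sum_{k=1}^{n} k_p_x
k_p_x values:
  1_p_x = 0.991
  2_p_x = 0.963252
  3_p_x = 0.925685
  4_p_x = 0.868293
  5_p_x = 0.812722
e_x = 4.561


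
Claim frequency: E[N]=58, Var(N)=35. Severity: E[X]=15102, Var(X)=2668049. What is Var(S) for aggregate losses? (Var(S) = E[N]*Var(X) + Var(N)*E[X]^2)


Var(S) = E[N]*Var(X) + Var(N)*E[X]^2
= 58*2668049 + 35*15102^2
= 154746842 + 7982464140
= 8.1372e+09


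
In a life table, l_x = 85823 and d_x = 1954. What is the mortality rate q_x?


q_x = d_x / l_x
= 1954 / 85823
= 0.0228


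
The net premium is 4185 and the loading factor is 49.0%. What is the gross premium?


Gross = net * (1 + loading)
= 4185 * (1 + 0.49)
= 4185 * 1.49
= 6235.65


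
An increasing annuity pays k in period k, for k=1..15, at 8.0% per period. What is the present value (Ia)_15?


(Ia)_n = sum_{k=1}^{n} k * v^k, v = 1/(1+i)
v = 0.925926
Sum computed term by term:
(Ia)_15 = 56.4451


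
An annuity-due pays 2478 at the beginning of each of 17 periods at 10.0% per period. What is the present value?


PV_due = PMT * (1-(1+i)^(-n))/i * (1+i)
PV_immediate = 19877.4091
PV_due = 19877.4091 * 1.1
= 21865.15


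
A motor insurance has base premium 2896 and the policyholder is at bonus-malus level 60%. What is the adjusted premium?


adjusted = base * BM_level / 100
= 2896 * 60 / 100
= 2896 * 0.6
= 1737.6


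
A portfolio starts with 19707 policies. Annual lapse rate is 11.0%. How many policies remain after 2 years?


remaining = initial * (1 - lapse)^years
= 19707 * (1 - 0.11)^2
= 19707 * 0.7921
= 15609.9147


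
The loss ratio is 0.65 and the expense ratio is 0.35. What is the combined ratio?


Combined ratio = loss ratio + expense ratio
= 0.65 + 0.35
= 1.0


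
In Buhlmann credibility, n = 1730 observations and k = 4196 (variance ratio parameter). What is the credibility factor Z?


Z = n / (n + k)
= 1730 / (1730 + 4196)
= 1730 / 5926
= 0.2919


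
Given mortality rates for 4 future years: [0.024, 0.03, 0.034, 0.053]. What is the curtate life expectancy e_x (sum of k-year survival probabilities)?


e_x = sum_{k=1}^{n} k_p_x
k_p_x values:
  1_p_x = 0.976
  2_p_x = 0.94672
  3_p_x = 0.914532
  4_p_x = 0.866061
e_x = 3.7033


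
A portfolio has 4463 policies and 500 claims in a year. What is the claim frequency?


frequency = claims / policies
= 500 / 4463
= 0.112


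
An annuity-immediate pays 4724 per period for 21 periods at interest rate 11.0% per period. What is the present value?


PV = PMT * (1 - (1+i)^(-n)) / i
= 4724 * (1 - (1+0.11)^(-21)) / 0.11
= 4724 * (1 - 0.111742) / 0.11
= 4724 * 8.07507
= 38146.6325


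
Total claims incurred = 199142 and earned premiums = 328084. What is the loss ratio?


Loss ratio = claims / premiums
= 199142 / 328084
= 0.607


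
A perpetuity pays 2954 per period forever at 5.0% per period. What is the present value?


PV = PMT / i
= 2954 / 0.05
= 59080.0


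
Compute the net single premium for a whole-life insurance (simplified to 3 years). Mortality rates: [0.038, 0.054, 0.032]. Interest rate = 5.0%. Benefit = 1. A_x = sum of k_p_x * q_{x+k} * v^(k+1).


v = 0.952381
Year 0: k_p_x=1.0, q=0.038, term=0.03619
Year 1: k_p_x=0.962, q=0.054, term=0.047118
Year 2: k_p_x=0.910052, q=0.032, term=0.025156
A_x = 0.1085


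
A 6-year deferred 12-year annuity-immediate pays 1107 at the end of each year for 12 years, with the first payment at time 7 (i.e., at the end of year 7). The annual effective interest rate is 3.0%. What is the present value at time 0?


PV at time 6 of the 12-year annuity-immediate:
a_n = 1107 * (1-(1+0.03)^(-12))/0.03 = 11019.0824
Discount back 6 years to time 0:
PV = 11019.0824 * (1+0.03)^(-6)
= 11019.0824 * 0.837484
= 9228.3081


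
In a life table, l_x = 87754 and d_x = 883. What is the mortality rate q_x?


q_x = d_x / l_x
= 883 / 87754
= 0.0101


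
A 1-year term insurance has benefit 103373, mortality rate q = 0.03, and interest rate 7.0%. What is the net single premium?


NSP = benefit * q * v
v = 1/(1+i) = 0.934579
NSP = 103373 * 0.03 * 0.934579
= 2898.3084


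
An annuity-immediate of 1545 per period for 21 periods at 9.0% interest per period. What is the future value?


FV = PMT * ((1+i)^n - 1) / i
= 1545 * ((1.09)^21 - 1) / 0.09
= 1545 * (6.108808 - 1) / 0.09
= 87701.1995


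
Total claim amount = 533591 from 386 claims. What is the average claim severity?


severity = total / number
= 533591 / 386
= 1382.3601


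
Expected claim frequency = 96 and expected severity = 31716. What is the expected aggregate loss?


E[S] = E[N] * E[X]
= 96 * 31716
= 3.0447e+06


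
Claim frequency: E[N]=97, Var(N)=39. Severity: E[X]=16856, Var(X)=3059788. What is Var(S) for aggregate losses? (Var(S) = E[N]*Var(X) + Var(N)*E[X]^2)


Var(S) = E[N]*Var(X) + Var(N)*E[X]^2
= 97*3059788 + 39*16856^2
= 296799436 + 11080864704
= 1.1378e+10


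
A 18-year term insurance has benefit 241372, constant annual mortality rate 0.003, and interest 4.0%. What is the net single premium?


NSP = benefit * sum_{k=0}^{n-1} k_p_x * q * v^(k+1)
With constant q=0.003, v=0.961538
Sum = 0.037141
NSP = 241372 * 0.037141
= 8964.8731


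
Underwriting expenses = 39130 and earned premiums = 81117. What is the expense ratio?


Expense ratio = expenses / premiums
= 39130 / 81117
= 0.4824


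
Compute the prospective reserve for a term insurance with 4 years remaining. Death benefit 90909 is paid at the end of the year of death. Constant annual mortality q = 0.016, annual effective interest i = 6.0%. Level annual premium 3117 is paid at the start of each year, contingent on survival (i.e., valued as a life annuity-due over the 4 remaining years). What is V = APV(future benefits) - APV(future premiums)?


v = 1/(1+i) = 0.943396
APV(future benefits) per unit = sum_{k=0}^{3} k_p_x * q * v^(k+1) = 0.054189
APV(future benefits) = 90909 * 0.054189 = 4926.2458
Life annuity-due factor ä_{x:4} = sum_{k=0}^{3} k_p_x * v^k = 3.590005
APV(future premiums) = 3117 * 3.590005 = 11190.0463
V = 4926.2458 - 11190.0463
= -6263.8005


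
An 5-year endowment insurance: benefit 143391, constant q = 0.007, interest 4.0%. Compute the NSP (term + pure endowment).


Term component = 4408.7633
Pure endowment = 5_p_x * v^5 * benefit = 0.965487 * 0.821927 * 143391 = 113789.3036
NSP = 118198.0669


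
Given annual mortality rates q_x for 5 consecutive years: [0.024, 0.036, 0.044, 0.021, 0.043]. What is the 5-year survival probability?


p_k = 1 - q_k for each year
Survival = product of (1 - q_k)
= 0.976 * 0.964 * 0.956 * 0.979 * 0.957
= 0.8427


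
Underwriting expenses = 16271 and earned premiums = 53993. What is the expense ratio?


Expense ratio = expenses / premiums
= 16271 / 53993
= 0.3014


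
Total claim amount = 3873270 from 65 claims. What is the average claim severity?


severity = total / number
= 3873270 / 65
= 59588.7692


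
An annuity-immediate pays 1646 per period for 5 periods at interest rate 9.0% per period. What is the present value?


PV = PMT * (1 - (1+i)^(-n)) / i
= 1646 * (1 - (1+0.09)^(-5)) / 0.09
= 1646 * (1 - 0.649931) / 0.09
= 1646 * 3.889651
= 6402.366


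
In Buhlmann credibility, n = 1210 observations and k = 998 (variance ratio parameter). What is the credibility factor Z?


Z = n / (n + k)
= 1210 / (1210 + 998)
= 1210 / 2208
= 0.548


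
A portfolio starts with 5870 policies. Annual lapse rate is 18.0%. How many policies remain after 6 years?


remaining = initial * (1 - lapse)^years
= 5870 * (1 - 0.18)^6
= 5870 * 0.304007
= 1784.5192


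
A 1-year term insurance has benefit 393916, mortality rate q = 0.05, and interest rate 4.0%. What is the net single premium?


NSP = benefit * q * v
v = 1/(1+i) = 0.961538
NSP = 393916 * 0.05 * 0.961538
= 18938.2692


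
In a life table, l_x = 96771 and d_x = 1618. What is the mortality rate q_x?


q_x = d_x / l_x
= 1618 / 96771
= 0.0167


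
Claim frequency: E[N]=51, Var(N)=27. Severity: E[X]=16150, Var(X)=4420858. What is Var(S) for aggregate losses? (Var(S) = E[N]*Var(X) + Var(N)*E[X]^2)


Var(S) = E[N]*Var(X) + Var(N)*E[X]^2
= 51*4420858 + 27*16150^2
= 225463758 + 7042207500
= 7.2677e+09


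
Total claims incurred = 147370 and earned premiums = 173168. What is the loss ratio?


Loss ratio = claims / premiums
= 147370 / 173168
= 0.851


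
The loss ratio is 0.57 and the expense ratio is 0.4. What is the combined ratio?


Combined ratio = loss ratio + expense ratio
= 0.57 + 0.4
= 0.97


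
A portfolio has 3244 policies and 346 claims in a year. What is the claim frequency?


frequency = claims / policies
= 346 / 3244
= 0.1067


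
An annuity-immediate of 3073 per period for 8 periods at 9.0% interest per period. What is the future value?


FV = PMT * ((1+i)^n - 1) / i
= 3073 * ((1.09)^8 - 1) / 0.09
= 3073 * (1.992563 - 1) / 0.09
= 33890.5


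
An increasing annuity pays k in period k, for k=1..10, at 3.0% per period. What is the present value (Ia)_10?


(Ia)_n = sum_{k=1}^{n} k * v^k, v = 1/(1+i)
v = 0.970874
Sum computed term by term:
(Ia)_10 = 44.839


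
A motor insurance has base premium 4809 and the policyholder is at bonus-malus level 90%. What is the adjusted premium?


adjusted = base * BM_level / 100
= 4809 * 90 / 100
= 4809 * 0.9
= 4328.1


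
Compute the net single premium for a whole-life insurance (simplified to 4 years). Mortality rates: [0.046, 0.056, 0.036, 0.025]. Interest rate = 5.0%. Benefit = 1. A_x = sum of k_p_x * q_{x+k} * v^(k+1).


v = 0.952381
Year 0: k_p_x=1.0, q=0.046, term=0.04381
Year 1: k_p_x=0.954, q=0.056, term=0.048457
Year 2: k_p_x=0.900576, q=0.036, term=0.028006
Year 3: k_p_x=0.868155, q=0.025, term=0.017856
A_x = 0.1381


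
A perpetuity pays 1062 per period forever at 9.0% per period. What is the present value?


PV = PMT / i
= 1062 / 0.09
= 11800.0


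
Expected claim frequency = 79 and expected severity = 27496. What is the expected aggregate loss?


E[S] = E[N] * E[X]
= 79 * 27496
= 2.1722e+06


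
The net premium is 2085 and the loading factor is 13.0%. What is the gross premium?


Gross = net * (1 + loading)
= 2085 * (1 + 0.13)
= 2085 * 1.13
= 2356.05


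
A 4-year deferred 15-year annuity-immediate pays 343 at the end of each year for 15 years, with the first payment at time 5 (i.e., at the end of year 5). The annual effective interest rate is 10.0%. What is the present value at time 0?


PV at time 4 of the 15-year annuity-immediate:
a_n = 343 * (1-(1+0.1)^(-15))/0.1 = 2608.8853
Discount back 4 years to time 0:
PV = 2608.8853 * (1+0.1)^(-4)
= 2608.8853 * 0.683013
= 1781.9037


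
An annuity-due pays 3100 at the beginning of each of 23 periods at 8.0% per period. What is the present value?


PV_due = PMT * (1-(1+i)^(-n))/i * (1+i)
PV_immediate = 32150.2827
PV_due = 32150.2827 * 1.08
= 34722.3054


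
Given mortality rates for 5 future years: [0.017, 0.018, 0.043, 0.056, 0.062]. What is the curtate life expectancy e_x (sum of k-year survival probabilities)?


e_x = sum_{k=1}^{n} k_p_x
k_p_x values:
  1_p_x = 0.983
  2_p_x = 0.965306
  3_p_x = 0.923798
  4_p_x = 0.872065
  5_p_x = 0.817997
e_x = 4.5622


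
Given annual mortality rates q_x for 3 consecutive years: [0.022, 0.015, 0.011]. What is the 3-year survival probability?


p_k = 1 - q_k for each year
Survival = product of (1 - q_k)
= 0.978 * 0.985 * 0.989
= 0.9527


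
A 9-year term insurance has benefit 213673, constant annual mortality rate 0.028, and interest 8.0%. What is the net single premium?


NSP = benefit * sum_{k=0}^{n-1} k_p_x * q * v^(k+1)
With constant q=0.028, v=0.925926
Sum = 0.158817
NSP = 213673 * 0.158817
= 33934.8857


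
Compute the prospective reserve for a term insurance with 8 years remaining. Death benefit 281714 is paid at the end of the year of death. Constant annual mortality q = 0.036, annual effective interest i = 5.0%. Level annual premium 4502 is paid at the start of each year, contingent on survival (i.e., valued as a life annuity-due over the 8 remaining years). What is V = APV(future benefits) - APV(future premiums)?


v = 1/(1+i) = 0.952381
APV(future benefits) per unit = sum_{k=0}^{7} k_p_x * q * v^(k+1) = 0.207302
APV(future benefits) = 281714 * 0.207302 = 58399.741
Life annuity-due factor ä_{x:8} = sum_{k=0}^{7} k_p_x * v^k = 6.046294
APV(future premiums) = 4502 * 6.046294 = 27220.4174
V = 58399.741 - 27220.4174
= 31179.3236


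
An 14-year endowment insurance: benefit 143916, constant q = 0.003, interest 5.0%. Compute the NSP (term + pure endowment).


Term component = 4201.2842
Pure endowment = 14_p_x * v^14 * benefit = 0.958809 * 0.505068 * 143916 = 69693.3129
NSP = 73894.597


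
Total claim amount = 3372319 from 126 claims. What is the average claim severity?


severity = total / number
= 3372319 / 126
= 26764.4365


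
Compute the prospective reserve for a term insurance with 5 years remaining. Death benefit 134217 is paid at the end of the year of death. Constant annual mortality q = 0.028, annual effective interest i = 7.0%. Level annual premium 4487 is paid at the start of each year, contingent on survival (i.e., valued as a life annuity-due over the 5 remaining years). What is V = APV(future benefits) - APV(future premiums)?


v = 1/(1+i) = 0.934579
APV(future benefits) per unit = sum_{k=0}^{4} k_p_x * q * v^(k+1) = 0.10897
APV(future benefits) = 134217 * 0.10897 = 14625.6806
Life annuity-due factor ä_{x:5} = sum_{k=0}^{4} k_p_x * v^k = 4.164226
APV(future premiums) = 4487 * 4.164226 = 18684.8825
V = 14625.6806 - 18684.8825
= -4059.202


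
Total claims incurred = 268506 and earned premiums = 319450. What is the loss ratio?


Loss ratio = claims / premiums
= 268506 / 319450
= 0.8405


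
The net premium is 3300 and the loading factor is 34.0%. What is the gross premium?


Gross = net * (1 + loading)
= 3300 * (1 + 0.34)
= 3300 * 1.34
= 4422.0


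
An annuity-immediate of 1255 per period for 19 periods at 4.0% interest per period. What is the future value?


FV = PMT * ((1+i)^n - 1) / i
= 1255 * ((1.04)^19 - 1) / 0.04
= 1255 * (2.106849 - 1) / 0.04
= 34727.3929


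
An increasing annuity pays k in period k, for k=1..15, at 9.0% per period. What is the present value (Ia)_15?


(Ia)_n = sum_{k=1}^{n} k * v^k, v = 1/(1+i)
v = 0.917431
Sum computed term by term:
(Ia)_15 = 51.8676


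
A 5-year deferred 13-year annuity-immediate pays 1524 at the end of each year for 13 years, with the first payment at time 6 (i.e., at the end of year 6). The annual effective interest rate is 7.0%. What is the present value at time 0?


PV at time 5 of the 13-year annuity-immediate:
a_n = 1524 * (1-(1+0.07)^(-13))/0.07 = 12737.0597
Discount back 5 years to time 0:
PV = 12737.0597 * (1+0.07)^(-5)
= 12737.0597 * 0.712986
= 9081.3476


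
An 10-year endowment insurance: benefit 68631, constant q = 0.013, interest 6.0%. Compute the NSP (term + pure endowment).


Term component = 6234.3463
Pure endowment = 10_p_x * v^10 * benefit = 0.877347 * 0.558395 * 68631 = 33622.7476
NSP = 39857.094


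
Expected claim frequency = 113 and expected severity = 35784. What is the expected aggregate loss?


E[S] = E[N] * E[X]
= 113 * 35784
= 4.0436e+06


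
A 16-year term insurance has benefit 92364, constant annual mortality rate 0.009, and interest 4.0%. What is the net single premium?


NSP = benefit * sum_{k=0}^{n-1} k_p_x * q * v^(k+1)
With constant q=0.009, v=0.961538
Sum = 0.098816
NSP = 92364 * 0.098816
= 9127.0158


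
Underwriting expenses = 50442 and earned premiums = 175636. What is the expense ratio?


Expense ratio = expenses / premiums
= 50442 / 175636
= 0.2872


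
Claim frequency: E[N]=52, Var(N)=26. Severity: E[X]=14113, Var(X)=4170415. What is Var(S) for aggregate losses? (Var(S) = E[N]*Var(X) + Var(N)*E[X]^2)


Var(S) = E[N]*Var(X) + Var(N)*E[X]^2
= 52*4170415 + 26*14113^2
= 216861580 + 5178595994
= 5.3955e+09


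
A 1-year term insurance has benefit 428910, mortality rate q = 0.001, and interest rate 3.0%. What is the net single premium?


NSP = benefit * q * v
v = 1/(1+i) = 0.970874
NSP = 428910 * 0.001 * 0.970874
= 416.4175


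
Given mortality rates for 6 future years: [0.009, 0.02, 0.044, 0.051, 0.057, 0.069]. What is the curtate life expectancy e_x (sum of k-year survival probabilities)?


e_x = sum_{k=1}^{n} k_p_x
k_p_x values:
  1_p_x = 0.991
  2_p_x = 0.97118
  3_p_x = 0.928448
  4_p_x = 0.881097
  5_p_x = 0.830875
  6_p_x = 0.773544
e_x = 5.3761


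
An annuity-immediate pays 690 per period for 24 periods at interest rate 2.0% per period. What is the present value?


PV = PMT * (1 - (1+i)^(-n)) / i
= 690 * (1 - (1+0.02)^(-24)) / 0.02
= 690 * (1 - 0.621721) / 0.02
= 690 * 18.913926
= 13050.6087


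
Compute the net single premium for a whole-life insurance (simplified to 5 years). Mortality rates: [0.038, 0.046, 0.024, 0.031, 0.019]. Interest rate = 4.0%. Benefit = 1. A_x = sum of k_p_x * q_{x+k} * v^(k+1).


v = 0.961538
Year 0: k_p_x=1.0, q=0.038, term=0.036538
Year 1: k_p_x=0.962, q=0.046, term=0.040913
Year 2: k_p_x=0.917748, q=0.024, term=0.019581
Year 3: k_p_x=0.895722, q=0.031, term=0.023736
Year 4: k_p_x=0.867955, q=0.019, term=0.013555
A_x = 0.1343


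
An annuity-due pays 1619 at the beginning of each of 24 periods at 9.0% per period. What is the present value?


PV_due = PMT * (1-(1+i)^(-n))/i * (1+i)
PV_immediate = 15715.0045
PV_due = 15715.0045 * 1.09
= 17129.3549


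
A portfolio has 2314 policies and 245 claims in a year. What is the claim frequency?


frequency = claims / policies
= 245 / 2314
= 0.1059


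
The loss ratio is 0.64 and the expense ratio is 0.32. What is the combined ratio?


Combined ratio = loss ratio + expense ratio
= 0.64 + 0.32
= 0.96


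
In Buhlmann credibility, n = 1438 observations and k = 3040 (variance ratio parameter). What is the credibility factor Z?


Z = n / (n + k)
= 1438 / (1438 + 3040)
= 1438 / 4478
= 0.3211


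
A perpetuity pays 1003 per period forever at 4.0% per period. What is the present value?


PV = PMT / i
= 1003 / 0.04
= 25075.0


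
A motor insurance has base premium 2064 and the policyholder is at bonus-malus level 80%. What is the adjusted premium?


adjusted = base * BM_level / 100
= 2064 * 80 / 100
= 2064 * 0.8
= 1651.2


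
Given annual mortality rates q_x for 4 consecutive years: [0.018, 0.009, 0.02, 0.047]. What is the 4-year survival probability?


p_k = 1 - q_k for each year
Survival = product of (1 - q_k)
= 0.982 * 0.991 * 0.98 * 0.953
= 0.9089
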